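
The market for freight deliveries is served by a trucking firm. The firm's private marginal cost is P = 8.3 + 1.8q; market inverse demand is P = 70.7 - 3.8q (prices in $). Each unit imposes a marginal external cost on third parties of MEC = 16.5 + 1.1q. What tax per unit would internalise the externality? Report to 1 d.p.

Social marginal cost = private MC + MEC = 24.8 + 2.9q.
Set SMC = demand: 24.8 + 2.9q = 70.7 - 3.8q → q* = 6.8507.
The Pigouvian tax equals MEC at q*: 16.5 + 1.1×6.8507 = 24.0358.

tax = $24.0 per unit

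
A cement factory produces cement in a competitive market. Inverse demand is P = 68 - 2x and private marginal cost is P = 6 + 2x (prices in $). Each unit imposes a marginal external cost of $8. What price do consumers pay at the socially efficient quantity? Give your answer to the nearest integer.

Social marginal cost = private MC + MEC = 14 + 2x.
Set SMC = demand: 14 + 2x = 68 - 2x → x* = 13.5000.
Consumer price on the demand curve at x*: 68 − 2×13.5000 = 41.0000.

P = $41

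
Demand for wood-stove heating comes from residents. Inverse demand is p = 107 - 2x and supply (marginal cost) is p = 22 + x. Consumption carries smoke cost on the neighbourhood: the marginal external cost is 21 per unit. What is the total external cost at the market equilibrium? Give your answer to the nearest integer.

595

Market equilibrium (private): 22 + x = 107 - 2x → x_m = 28.3333.
Total external cost = MEC × x_m = 21 × 28.3333 = 594.9993.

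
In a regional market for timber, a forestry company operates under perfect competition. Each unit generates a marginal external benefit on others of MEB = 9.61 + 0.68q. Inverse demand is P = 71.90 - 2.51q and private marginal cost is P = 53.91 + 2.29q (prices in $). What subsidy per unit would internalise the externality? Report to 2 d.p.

Social marginal cost = private MC − MEB = 44.30 + 1.61q.
Set SMC = demand: 44.30 + 1.61q = 71.90 - 2.51q → q* = 6.6990.
The Pigouvian subsidy equals MEB at q*: 9.61 + 0.68×6.6990 = 14.1653.

subsidy = $14.17 per unit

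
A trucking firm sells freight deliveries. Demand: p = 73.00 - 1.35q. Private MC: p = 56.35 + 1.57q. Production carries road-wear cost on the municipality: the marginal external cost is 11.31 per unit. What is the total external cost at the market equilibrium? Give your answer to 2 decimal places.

Market equilibrium (private): 56.35 + 1.57q = 73.00 - 1.35q → q_m = 5.7021.
Total external cost = MEC × q_m = 11.31 × 5.7021 = 64.4908.

64.49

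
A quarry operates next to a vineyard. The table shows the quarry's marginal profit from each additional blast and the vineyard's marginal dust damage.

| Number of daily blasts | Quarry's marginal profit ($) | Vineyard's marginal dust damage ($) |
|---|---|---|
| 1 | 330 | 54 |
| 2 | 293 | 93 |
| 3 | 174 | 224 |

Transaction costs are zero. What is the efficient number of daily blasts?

Bargaining reaches the level where marginal profit last exceeds marginal dust damage.
That holds through level 2 (293 ≥ 93) but not at 3 (174 < 224).

2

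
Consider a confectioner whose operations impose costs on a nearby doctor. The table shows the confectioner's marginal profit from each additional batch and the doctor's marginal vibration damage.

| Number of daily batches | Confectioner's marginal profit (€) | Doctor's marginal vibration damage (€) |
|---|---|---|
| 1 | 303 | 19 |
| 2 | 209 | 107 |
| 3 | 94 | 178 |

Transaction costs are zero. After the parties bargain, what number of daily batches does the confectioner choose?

Bargaining reaches the level where marginal profit last exceeds marginal vibration damage.
That holds through level 2 (209 ≥ 107) but not at 3 (94 < 178).

2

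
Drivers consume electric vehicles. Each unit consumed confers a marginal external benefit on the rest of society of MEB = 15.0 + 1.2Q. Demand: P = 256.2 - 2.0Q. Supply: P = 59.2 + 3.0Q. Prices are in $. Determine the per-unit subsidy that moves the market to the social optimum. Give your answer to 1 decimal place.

subsidy = $81.9 per unit

Social marginal benefit = demand + MEB = 271.2 - 0.8Q.
Set SMB = MC: 271.2 - 0.8Q = 59.2 + 3.0Q → Q* = 55.7895.
The Pigouvian subsidy equals MEB at Q*: 15.0 + 1.2×55.7895 = 81.9474.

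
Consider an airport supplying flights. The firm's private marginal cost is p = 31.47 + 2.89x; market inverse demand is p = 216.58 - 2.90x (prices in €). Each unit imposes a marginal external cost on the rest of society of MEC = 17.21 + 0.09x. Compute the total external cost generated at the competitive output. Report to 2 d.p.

€596.21

Market equilibrium (private): 31.47 + 2.89x = 216.58 - 2.90x → x_m = 31.9706.
Total external cost = ∫₀^{x_m} (17.21 + 0.09x) dx = 17.21×31.9706 + ½×0.09×31.9706² = 596.2094.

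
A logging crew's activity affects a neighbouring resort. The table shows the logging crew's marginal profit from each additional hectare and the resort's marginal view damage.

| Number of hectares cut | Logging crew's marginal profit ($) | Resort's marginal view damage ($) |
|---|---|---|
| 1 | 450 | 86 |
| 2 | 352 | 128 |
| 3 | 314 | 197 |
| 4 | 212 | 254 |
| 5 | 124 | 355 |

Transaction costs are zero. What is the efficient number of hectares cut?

Bargaining reaches the level where marginal profit last exceeds marginal view damage.
That holds through level 3 (314 ≥ 197) but not at 4 (212 < 254).

3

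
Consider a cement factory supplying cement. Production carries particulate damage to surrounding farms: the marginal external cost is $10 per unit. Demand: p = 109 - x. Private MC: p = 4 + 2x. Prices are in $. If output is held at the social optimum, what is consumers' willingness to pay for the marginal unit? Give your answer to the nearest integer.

Social marginal cost = private MC + MEC = 14 + 2x.
Set SMC = demand: 14 + 2x = 109 - x → x* = 31.6667.
Consumer price on the demand curve at x*: 109 − 1×31.6667 = 77.3333.

P = $77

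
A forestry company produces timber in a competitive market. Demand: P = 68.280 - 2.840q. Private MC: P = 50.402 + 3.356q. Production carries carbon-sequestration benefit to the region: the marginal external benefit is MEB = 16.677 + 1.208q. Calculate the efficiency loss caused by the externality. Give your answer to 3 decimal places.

Market equilibrium (private): 50.402 + 3.356q = 68.280 - 2.840q → q_m = 2.8854.
Social marginal cost = private MC − MEB = 33.725 + 2.148q.
Set SMC = demand: 33.725 + 2.148q = 68.280 - 2.840q → q* = 6.9276.
The loss is the area between SMC and demand from q* to q_m; with linear curves that's a triangle of height MEB(q_m).
DWL = ½ × 4.0422 × 20.1626 = 40.7506.

DWL = 40.751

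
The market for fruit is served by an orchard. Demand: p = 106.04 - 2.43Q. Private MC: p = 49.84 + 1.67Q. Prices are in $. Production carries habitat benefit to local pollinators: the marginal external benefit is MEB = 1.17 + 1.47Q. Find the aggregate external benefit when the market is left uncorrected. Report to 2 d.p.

$154.14

Market equilibrium (private): 49.84 + 1.67Q = 106.04 - 2.43Q → Q_m = 13.7073.
Total external benefit = ∫₀^{Q_m} (1.17 + 1.47Q) dQ = 1.17×13.7073 + ½×1.47×13.7073² = 154.1367.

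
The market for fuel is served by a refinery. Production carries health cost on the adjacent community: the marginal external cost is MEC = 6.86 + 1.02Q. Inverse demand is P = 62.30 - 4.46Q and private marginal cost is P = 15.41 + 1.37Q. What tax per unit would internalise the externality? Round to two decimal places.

Social marginal cost = private MC + MEC = 22.27 + 2.39Q.
Set SMC = demand: 22.27 + 2.39Q = 62.30 - 4.46Q → Q* = 5.8438.
The Pigouvian tax equals MEC at Q*: 6.86 + 1.02×5.8438 = 12.8207.

tax = 12.82 per unit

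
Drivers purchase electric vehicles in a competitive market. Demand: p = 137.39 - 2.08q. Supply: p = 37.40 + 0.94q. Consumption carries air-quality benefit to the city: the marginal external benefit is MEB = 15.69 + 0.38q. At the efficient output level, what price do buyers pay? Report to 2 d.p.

Social marginal benefit = demand + MEB = 153.08 - 1.70q.
Set SMB = MC: 153.08 - 1.70q = 37.40 + 0.94q → q* = 43.8182.
Consumer price on the demand curve at q*: 137.39 − 2.08×43.8182 = 46.2481.

P = 46.25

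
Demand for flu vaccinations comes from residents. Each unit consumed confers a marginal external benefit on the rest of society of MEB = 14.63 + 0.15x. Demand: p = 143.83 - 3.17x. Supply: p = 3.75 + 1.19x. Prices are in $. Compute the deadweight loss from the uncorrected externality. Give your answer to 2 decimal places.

Market equilibrium (private): 3.75 + 1.19x = 143.83 - 3.17x → x_m = 32.1284.
Social marginal benefit = demand + MEB = 158.46 - 3.02x.
Set SMB = MC: 158.46 - 3.02x = 3.75 + 1.19x → x* = 36.7482.
The welfare-loss triangle has base |x_m − x*| and height MEB(x_m) (the vertical gap between SMB and MC is zero at x* and MEB at x_m).
DWL = ½ × 4.6198 × 19.4493 = 44.9259.

DWL = $44.93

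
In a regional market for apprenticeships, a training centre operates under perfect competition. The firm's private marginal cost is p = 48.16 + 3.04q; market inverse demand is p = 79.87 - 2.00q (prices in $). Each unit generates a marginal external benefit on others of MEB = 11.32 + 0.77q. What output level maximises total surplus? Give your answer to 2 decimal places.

q* = 10.08

Social marginal cost = private MC − MEB = 36.84 + 2.27q.
Set SMC = demand: 36.84 + 2.27q = 79.87 - 2.00q → q* = 10.0773.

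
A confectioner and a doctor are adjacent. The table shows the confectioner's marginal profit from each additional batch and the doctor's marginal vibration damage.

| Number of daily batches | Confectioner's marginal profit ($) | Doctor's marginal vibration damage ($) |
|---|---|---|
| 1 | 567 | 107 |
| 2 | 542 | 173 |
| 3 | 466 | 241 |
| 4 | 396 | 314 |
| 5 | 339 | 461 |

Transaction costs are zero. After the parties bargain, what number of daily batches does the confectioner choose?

4

Bargaining reaches the level where marginal profit last exceeds marginal vibration damage.
That holds through level 4 (396 ≥ 314) but not at 5 (339 < 461).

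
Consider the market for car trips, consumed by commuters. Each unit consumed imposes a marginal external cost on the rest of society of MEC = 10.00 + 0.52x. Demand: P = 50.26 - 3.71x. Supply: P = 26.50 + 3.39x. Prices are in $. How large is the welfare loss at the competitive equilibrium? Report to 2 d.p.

DWL = $9.04

Market equilibrium (private): 26.50 + 3.39x = 50.26 - 3.71x → x_m = 3.3465.
Social marginal benefit = demand − MEC = 40.26 - 4.23x.
Set SMB = MC: 40.26 - 4.23x = 26.50 + 3.39x → x* = 1.8058.
Height of the DWL triangle at x_m is MC(x_m) − SMB(x_m) = MEC(x_m) = 11.7402.
DWL = ½ × 1.5407 × 11.7402 = 9.0441.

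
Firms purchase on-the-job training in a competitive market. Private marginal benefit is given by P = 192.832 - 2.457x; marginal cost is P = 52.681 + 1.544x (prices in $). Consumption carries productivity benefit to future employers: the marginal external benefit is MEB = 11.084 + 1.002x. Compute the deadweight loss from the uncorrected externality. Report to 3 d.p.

DWL = $355.598

Market equilibrium (private): 52.681 + 1.544x = 192.832 - 2.457x → x_m = 35.0290.
Social marginal benefit = demand + MEB = 203.916 - 1.455x.
Set SMB = MC: 203.916 - 1.455x = 52.681 + 1.544x → x* = 50.4285.
Between x* and x_m the wedge SMB − MC runs linearly from 0 to MEB(x_m), so the loss is a triangle.
DWL = ½ × 15.3995 × 46.1831 = 355.5983.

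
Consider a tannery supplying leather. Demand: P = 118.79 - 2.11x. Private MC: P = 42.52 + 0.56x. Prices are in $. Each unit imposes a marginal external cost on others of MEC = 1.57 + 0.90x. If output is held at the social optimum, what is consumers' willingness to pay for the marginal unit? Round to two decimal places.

Social marginal cost = private MC + MEC = 44.09 + 1.46x.
Set SMC = demand: 44.09 + 1.46x = 118.79 - 2.11x → x* = 20.9244.
Consumer price on the demand curve at x*: 118.79 − 2.11×20.9244 = 74.6395.

P = $74.64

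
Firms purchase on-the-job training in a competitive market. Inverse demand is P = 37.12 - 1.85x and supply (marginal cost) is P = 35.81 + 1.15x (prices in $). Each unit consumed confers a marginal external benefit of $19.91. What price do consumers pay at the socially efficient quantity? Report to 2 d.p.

P = $24.03

Social marginal benefit = demand + MEB = 57.03 - 1.85x.
Set SMB = MC: 57.03 - 1.85x = 35.81 + 1.15x → x* = 7.0733.
Consumer price on the demand curve at x*: 37.12 − 1.85×7.0733 = 24.0344.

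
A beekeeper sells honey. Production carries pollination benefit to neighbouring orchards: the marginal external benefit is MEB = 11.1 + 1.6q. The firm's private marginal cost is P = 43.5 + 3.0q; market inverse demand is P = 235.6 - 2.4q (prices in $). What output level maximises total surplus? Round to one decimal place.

q* = 53.5

Social marginal cost = private MC − MEB = 32.4 + 1.4q.
Set SMC = demand: 32.4 + 1.4q = 235.6 - 2.4q → q* = 53.4737.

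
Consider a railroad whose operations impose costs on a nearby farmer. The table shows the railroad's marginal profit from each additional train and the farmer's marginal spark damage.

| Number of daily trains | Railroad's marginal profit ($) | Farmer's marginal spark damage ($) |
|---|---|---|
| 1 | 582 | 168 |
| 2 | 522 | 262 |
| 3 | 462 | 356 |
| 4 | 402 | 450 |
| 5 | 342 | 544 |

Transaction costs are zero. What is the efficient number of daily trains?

3

Bargaining reaches the level where marginal profit last exceeds marginal spark damage.
That holds through level 3 (462 ≥ 356) but not at 4 (402 < 450).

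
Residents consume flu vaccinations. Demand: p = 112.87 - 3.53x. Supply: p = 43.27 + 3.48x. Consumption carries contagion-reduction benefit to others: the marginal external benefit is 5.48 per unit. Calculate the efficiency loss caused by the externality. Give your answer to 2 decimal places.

DWL = 2.14

Market equilibrium (private): 43.27 + 3.48x = 112.87 - 3.53x → x_m = 9.9287.
Social marginal benefit = demand + MEB = 118.35 - 3.53x.
Set SMB = MC: 118.35 - 3.53x = 43.27 + 3.48x → x* = 10.7104.
Height of the DWL triangle at x_m is SMB(x_m) − MC(x_m) = MEB(x_m) = 5.4800.
DWL = ½ × 0.7817 × 5.4800 = 2.1419.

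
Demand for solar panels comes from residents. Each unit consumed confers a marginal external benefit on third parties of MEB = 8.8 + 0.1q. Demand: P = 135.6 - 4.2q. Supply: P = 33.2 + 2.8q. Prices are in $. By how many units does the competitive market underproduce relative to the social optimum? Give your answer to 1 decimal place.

Market equilibrium (private): 33.2 + 2.8q = 135.6 - 4.2q → q_m = 14.6286.
Social marginal benefit = demand + MEB = 144.4 - 4.1q.
Set SMB = MC: 144.4 - 4.1q = 33.2 + 2.8q → q* = 16.1159.
Gap = |14.6286 − 16.1159| = 1.4873.

1.5 units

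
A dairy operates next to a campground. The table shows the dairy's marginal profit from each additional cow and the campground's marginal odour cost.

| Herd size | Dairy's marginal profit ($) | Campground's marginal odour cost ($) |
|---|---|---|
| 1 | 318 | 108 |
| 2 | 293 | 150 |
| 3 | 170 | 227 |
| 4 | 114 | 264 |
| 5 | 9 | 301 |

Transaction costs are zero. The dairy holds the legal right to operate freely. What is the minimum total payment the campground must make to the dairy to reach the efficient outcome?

$293

Left alone the dairy would choose level 5 (marginal profit stays positive).
Efficient level: k* = 2 (marginal profit ≥ marginal odour cost through 2).
The campground must at least cover the dairy's forgone profit from cutting 5→2: 170 + 114 + 9 = 293.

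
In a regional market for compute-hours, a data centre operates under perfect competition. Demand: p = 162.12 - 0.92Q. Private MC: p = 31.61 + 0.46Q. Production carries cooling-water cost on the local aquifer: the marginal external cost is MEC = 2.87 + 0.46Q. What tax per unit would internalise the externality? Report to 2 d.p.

tax = 34.78 per unit

Social marginal cost = private MC + MEC = 34.48 + 0.92Q.
Set SMC = demand: 34.48 + 0.92Q = 162.12 - 0.92Q → Q* = 69.3696.
The Pigouvian tax equals MEC at Q*: 2.87 + 0.46×69.3696 = 34.7800.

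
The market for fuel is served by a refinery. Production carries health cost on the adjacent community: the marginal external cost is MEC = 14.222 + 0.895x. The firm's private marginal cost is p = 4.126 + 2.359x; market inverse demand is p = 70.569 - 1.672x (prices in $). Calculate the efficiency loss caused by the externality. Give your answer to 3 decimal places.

DWL = $85.212

Market equilibrium (private): 4.126 + 2.359x = 70.569 - 1.672x → x_m = 16.4830.
Social marginal cost = private MC + MEC = 18.348 + 3.254x.
Set SMC = demand: 18.348 + 3.254x = 70.569 - 1.672x → x* = 10.6011.
The loss is the area between SMC and demand from x* to x_m; with linear curves that's a triangle of height MEC(x_m).
DWL = ½ × 5.8819 × 28.9743 = 85.2120.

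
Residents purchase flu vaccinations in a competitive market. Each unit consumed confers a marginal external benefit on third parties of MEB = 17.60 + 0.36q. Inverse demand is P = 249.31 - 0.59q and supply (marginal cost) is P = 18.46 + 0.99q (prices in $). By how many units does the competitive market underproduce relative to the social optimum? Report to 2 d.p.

57.54 units

Market equilibrium (private): 18.46 + 0.99q = 249.31 - 0.59q → q_m = 146.1076.
Social marginal benefit = demand + MEB = 266.91 - 0.23q.
Set SMB = MC: 266.91 - 0.23q = 18.46 + 0.99q → q* = 203.6475.
Gap = |146.1076 − 203.6475| = 57.5399.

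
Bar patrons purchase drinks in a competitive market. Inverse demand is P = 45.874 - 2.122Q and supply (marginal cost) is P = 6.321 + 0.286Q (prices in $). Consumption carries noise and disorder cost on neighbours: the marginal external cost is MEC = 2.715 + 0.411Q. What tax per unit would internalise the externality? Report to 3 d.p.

Social marginal benefit = demand − MEC = 43.159 - 2.533Q.
Set SMB = MC: 43.159 - 2.533Q = 6.321 + 0.286Q → Q* = 13.0678.
The Pigouvian tax equals MEC at Q*: 2.715 + 0.411×13.0678 = 8.0859.

tax = $8.086 per unit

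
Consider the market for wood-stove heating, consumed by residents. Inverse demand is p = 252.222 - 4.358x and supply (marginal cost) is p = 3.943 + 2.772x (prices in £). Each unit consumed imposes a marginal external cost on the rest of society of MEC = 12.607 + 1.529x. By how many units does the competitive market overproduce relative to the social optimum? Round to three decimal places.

Market equilibrium (private): 3.943 + 2.772x = 252.222 - 4.358x → x_m = 34.8217.
Social marginal benefit = demand − MEC = 239.615 - 5.887x.
Set SMB = MC: 239.615 - 5.887x = 3.943 + 2.772x → x* = 27.2170.
Gap = |34.8217 − 27.2170| = 7.6047.

7.605 units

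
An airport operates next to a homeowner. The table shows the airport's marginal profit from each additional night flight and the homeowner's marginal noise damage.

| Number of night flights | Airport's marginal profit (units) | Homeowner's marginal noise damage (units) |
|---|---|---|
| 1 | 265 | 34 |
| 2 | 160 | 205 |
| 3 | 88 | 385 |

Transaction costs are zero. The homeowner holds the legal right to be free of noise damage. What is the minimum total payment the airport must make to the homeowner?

Efficient level: marginal profit ≥ marginal noise damage through level 1, so k* = 1.
With the homeowner holding the right, the airport must at least compensate total damage at k*: 34 = 34.

34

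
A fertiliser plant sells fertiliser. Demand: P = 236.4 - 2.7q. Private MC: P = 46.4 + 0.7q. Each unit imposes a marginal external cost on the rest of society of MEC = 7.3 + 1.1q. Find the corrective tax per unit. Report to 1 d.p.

tax = 52.0 per unit

Social marginal cost = private MC + MEC = 53.7 + 1.8q.
Set SMC = demand: 53.7 + 1.8q = 236.4 - 2.7q → q* = 40.6000.
The Pigouvian tax equals MEC at q*: 7.3 + 1.1×40.6000 = 51.9600.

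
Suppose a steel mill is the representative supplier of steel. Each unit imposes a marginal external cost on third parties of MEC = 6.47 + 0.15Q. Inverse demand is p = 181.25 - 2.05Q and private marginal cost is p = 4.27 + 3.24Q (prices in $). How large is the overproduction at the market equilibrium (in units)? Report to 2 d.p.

Market equilibrium (private): 4.27 + 3.24Q = 181.25 - 2.05Q → Q_m = 33.4556.
Social marginal cost = private MC + MEC = 10.74 + 3.39Q.
Set SMC = demand: 10.74 + 3.39Q = 181.25 - 2.05Q → Q* = 31.3438.
Gap = |33.4556 − 31.3438| = 2.1118.

2.11 units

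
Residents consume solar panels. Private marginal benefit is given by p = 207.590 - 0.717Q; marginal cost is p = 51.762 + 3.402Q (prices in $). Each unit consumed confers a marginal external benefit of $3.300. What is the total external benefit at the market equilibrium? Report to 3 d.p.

$124.844

Market equilibrium (private): 51.762 + 3.402Q = 207.590 - 0.717Q → Q_m = 37.8315.
Total external benefit = MEB × Q_m = 3.300 × 37.8315 = 124.8440.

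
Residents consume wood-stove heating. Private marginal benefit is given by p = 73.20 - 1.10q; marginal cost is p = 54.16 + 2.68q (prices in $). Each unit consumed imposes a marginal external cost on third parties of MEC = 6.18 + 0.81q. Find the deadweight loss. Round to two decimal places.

Market equilibrium (private): 54.16 + 2.68q = 73.20 - 1.10q → q_m = 5.0370.
Social marginal benefit = demand − MEC = 67.02 - 1.91q.
Set SMB = MC: 67.02 - 1.91q = 54.16 + 2.68q → q* = 2.8017.
The welfare-loss triangle has base |q_m − q*| and height MEC(q_m) (the vertical gap between SMB and MC is zero at q* and MEC at q_m).
DWL = ½ × 2.2353 × 10.2600 = 11.4671.

DWL = $11.47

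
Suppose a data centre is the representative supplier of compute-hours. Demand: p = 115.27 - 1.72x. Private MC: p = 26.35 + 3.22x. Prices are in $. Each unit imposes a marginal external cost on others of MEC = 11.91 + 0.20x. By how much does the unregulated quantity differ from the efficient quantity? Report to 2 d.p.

3.02 units

Market equilibrium (private): 26.35 + 3.22x = 115.27 - 1.72x → x_m = 18.0000.
Social marginal cost = private MC + MEC = 38.26 + 3.42x.
Set SMC = demand: 38.26 + 3.42x = 115.27 - 1.72x → x* = 14.9825.
Gap = |18.0000 − 14.9825| = 3.0175.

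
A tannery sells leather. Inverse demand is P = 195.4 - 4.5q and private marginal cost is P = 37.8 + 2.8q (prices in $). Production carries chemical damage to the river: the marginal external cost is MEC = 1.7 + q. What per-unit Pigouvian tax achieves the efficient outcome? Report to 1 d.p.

tax = $20.5 per unit

Social marginal cost = private MC + MEC = 39.5 + 3.8q.
Set SMC = demand: 39.5 + 3.8q = 195.4 - 4.5q → q* = 18.7831.
The Pigouvian tax equals MEC at q*: 1.7 + 1.0×18.7831 = 20.4831.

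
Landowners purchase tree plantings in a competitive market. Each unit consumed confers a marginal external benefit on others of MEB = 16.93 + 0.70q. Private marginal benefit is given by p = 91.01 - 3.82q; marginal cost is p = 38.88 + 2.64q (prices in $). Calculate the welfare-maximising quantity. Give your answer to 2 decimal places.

q* = 11.99

Social marginal benefit = demand + MEB = 107.94 - 3.12q.
Set SMB = MC: 107.94 - 3.12q = 38.88 + 2.64q → q* = 11.9896.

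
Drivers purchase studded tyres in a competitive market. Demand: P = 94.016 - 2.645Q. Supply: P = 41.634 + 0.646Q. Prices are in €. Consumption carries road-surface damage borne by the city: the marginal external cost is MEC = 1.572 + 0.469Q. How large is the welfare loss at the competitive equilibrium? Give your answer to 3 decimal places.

Market equilibrium (private): 41.634 + 0.646Q = 94.016 - 2.645Q → Q_m = 15.9167.
Social marginal benefit = demand − MEC = 92.444 - 3.114Q.
Set SMB = MC: 92.444 - 3.114Q = 41.634 + 0.646Q → Q* = 13.5133.
Height of the DWL triangle at Q_m is MC(Q_m) − SMB(Q_m) = MEC(Q_m) = 9.0370.
DWL = ½ × 2.4034 × 9.0370 = 10.8598.

DWL = €10.860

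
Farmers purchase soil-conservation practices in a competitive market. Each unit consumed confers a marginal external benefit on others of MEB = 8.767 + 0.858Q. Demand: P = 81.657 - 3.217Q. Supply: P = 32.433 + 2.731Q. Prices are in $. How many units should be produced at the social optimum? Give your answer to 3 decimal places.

Q* = 11.393

Social marginal benefit = demand + MEB = 90.424 - 2.359Q.
Set SMB = MC: 90.424 - 2.359Q = 32.433 + 2.731Q → Q* = 11.3931.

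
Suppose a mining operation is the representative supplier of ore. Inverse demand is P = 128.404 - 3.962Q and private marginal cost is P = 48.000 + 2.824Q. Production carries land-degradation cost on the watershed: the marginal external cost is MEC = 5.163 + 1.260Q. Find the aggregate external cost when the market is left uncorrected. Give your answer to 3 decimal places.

Market equilibrium (private): 48.000 + 2.824Q = 128.404 - 3.962Q → Q_m = 11.8485.
Total external cost = ∫₀^{Q_m} (5.163 + 1.260Q) dQ = 5.163×11.8485 + ½×1.260×11.8485² = 149.6176.

149.618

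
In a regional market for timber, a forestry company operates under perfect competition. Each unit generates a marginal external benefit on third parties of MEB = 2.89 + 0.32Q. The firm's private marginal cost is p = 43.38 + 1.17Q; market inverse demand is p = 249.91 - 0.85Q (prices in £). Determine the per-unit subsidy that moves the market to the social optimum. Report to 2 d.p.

Social marginal cost = private MC − MEB = 40.49 + 0.85Q.
Set SMC = demand: 40.49 + 0.85Q = 249.91 - 0.85Q → Q* = 123.1882.
The Pigouvian subsidy equals MEB at Q*: 2.89 + 0.32×123.1882 = 42.3102.

subsidy = £42.31 per unit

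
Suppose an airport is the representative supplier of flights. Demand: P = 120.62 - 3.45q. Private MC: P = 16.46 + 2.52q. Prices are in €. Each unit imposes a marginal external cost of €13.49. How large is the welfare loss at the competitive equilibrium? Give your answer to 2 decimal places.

Market equilibrium (private): 16.46 + 2.52q = 120.62 - 3.45q → q_m = 17.4472.
Social marginal cost = private MC + MEC = 29.95 + 2.52q.
Set SMC = demand: 29.95 + 2.52q = 120.62 - 3.45q → q* = 15.1876.
The loss is the area between SMC and demand from q* to q_m; with linear curves that's a triangle of height MEC(q_m).
DWL = ½ × 2.2596 × 13.4900 = 15.2410.

DWL = €15.24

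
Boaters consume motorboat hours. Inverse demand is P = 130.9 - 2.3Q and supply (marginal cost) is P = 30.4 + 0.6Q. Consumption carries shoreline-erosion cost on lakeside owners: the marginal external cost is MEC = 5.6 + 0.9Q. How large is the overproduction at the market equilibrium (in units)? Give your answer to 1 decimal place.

Market equilibrium (private): 30.4 + 0.6Q = 130.9 - 2.3Q → Q_m = 34.6552.
Social marginal benefit = demand − MEC = 125.3 - 3.2Q.
Set SMB = MC: 125.3 - 3.2Q = 30.4 + 0.6Q → Q* = 24.9737.
Gap = |34.6552 − 24.9737| = 9.6815.

9.7 units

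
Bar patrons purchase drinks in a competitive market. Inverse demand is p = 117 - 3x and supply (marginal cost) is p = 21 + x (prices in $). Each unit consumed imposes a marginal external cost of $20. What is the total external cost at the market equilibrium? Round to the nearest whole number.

$480

Market equilibrium (private): 21 + x = 117 - 3x → x_m = 24.0000.
Total external cost = MEC × x_m = 20 × 24.0000 = 480.0000.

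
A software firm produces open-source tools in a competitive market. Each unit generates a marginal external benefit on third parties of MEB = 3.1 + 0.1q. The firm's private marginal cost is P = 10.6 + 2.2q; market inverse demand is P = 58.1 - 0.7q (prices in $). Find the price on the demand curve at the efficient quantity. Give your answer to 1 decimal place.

P = $45.5

Social marginal cost = private MC − MEB = 7.5 + 2.1q.
Set SMC = demand: 7.5 + 2.1q = 58.1 - 0.7q → q* = 18.0714.
Consumer price on the demand curve at q*: 58.1 − 0.7×18.0714 = 45.4500.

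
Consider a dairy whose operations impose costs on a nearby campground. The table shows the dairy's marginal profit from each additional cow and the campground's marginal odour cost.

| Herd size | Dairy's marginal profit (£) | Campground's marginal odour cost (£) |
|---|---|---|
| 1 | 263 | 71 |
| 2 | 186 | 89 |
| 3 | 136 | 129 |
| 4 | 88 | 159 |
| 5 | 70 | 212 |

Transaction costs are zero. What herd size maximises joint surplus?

Bargaining reaches the level where marginal profit last exceeds marginal odour cost.
That holds through level 3 (136 ≥ 129) but not at 4 (88 < 159).

3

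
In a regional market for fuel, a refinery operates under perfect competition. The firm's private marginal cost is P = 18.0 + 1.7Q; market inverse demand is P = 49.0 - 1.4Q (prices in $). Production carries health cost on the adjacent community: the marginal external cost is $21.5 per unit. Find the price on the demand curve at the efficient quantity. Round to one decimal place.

P = $44.7

Social marginal cost = private MC + MEC = 39.5 + 1.7Q.
Set SMC = demand: 39.5 + 1.7Q = 49.0 - 1.4Q → Q* = 3.0645.
Consumer price on the demand curve at Q*: 49.0 − 1.4×3.0645 = 44.7097.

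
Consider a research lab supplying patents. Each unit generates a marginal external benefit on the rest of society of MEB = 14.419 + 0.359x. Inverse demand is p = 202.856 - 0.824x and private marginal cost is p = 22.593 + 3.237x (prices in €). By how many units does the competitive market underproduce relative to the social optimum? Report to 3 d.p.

Market equilibrium (private): 22.593 + 3.237x = 202.856 - 0.824x → x_m = 44.3888.
Social marginal cost = private MC − MEB = 8.174 + 2.878x.
Set SMC = demand: 8.174 + 2.878x = 202.856 - 0.824x → x* = 52.5883.
Gap = |44.3888 − 52.5883| = 8.1995.

8.200 units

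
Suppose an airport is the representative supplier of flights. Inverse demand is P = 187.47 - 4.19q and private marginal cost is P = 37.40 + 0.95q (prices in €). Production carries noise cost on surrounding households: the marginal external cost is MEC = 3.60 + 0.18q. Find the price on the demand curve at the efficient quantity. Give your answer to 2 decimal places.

P = €72.11

Social marginal cost = private MC + MEC = 41.00 + 1.13q.
Set SMC = demand: 41.00 + 1.13q = 187.47 - 4.19q → q* = 27.5320.
Consumer price on the demand curve at q*: 187.47 − 4.19×27.5320 = 72.1109.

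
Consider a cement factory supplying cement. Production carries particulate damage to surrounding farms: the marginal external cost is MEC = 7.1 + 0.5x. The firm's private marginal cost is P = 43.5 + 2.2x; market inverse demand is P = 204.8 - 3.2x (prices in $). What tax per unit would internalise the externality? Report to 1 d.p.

tax = $20.2 per unit

Social marginal cost = private MC + MEC = 50.6 + 2.7x.
Set SMC = demand: 50.6 + 2.7x = 204.8 - 3.2x → x* = 26.1356.
The Pigouvian tax equals MEC at x*: 7.1 + 0.5×26.1356 = 20.1678.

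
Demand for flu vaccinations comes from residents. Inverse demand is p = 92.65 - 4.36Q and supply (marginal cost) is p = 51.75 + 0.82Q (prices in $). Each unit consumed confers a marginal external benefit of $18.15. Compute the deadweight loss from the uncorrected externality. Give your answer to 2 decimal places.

Market equilibrium (private): 51.75 + 0.82Q = 92.65 - 4.36Q → Q_m = 7.8958.
Social marginal benefit = demand + MEB = 110.80 - 4.36Q.
Set SMB = MC: 110.80 - 4.36Q = 51.75 + 0.82Q → Q* = 11.3996.
Between Q* and Q_m the wedge SMB − MC runs linearly from 0 to MEB(Q_m), so the loss is a triangle.
DWL = ½ × 3.5038 × 18.1500 = 31.7970.

DWL = $31.80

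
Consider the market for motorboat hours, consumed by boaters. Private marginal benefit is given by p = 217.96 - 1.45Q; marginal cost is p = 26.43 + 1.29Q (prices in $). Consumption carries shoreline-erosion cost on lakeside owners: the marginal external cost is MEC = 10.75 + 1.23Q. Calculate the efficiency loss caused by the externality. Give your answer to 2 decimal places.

Market equilibrium (private): 26.43 + 1.29Q = 217.96 - 1.45Q → Q_m = 69.9015.
Social marginal benefit = demand − MEC = 207.21 - 2.68Q.
Set SMB = MC: 207.21 - 2.68Q = 26.43 + 1.29Q → Q* = 45.5365.
Between Q* and Q_m the wedge MC − SMB runs linearly from 0 to MEC(Q_m), so the loss is a triangle.
DWL = ½ × 24.3650 × 96.7288 = 1178.3986.

DWL = $1178.40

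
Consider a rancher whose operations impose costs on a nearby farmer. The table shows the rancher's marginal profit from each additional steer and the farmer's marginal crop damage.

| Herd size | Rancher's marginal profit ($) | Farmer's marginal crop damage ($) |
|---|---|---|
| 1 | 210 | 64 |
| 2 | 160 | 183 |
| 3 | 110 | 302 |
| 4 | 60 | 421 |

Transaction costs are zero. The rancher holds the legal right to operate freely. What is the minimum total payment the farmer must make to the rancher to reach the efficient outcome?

$330

Left alone the rancher would choose level 4 (marginal profit stays positive).
Efficient level: k* = 1 (marginal profit ≥ marginal crop damage through 1).
The farmer must at least cover the rancher's forgone profit from cutting 4→1: 160 + 110 + 60 = 330.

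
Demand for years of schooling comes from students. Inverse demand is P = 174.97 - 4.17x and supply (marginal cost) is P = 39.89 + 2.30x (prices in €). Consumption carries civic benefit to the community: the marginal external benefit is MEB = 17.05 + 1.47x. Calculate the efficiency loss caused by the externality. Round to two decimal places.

DWL = €227.92

Market equilibrium (private): 39.89 + 2.30x = 174.97 - 4.17x → x_m = 20.8779.
Social marginal benefit = demand + MEB = 192.02 - 2.70x.
Set SMB = MC: 192.02 - 2.70x = 39.89 + 2.30x → x* = 30.4260.
Between x* and x_m the wedge SMB − MC runs linearly from 0 to MEB(x_m), so the loss is a triangle.
DWL = ½ × 9.5481 × 47.7405 = 227.9155.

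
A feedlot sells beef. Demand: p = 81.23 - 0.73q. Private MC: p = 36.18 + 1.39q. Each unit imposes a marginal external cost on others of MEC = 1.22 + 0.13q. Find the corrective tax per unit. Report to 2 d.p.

Social marginal cost = private MC + MEC = 37.40 + 1.52q.
Set SMC = demand: 37.40 + 1.52q = 81.23 - 0.73q → q* = 19.4800.
The Pigouvian tax equals MEC at q*: 1.22 + 0.13×19.4800 = 3.7524.

tax = 3.75 per unit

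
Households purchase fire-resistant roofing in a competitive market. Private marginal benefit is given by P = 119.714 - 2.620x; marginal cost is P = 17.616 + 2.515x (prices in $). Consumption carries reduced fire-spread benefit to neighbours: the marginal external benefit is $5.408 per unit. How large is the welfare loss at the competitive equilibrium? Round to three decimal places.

DWL = $2.848

Market equilibrium (private): 17.616 + 2.515x = 119.714 - 2.620x → x_m = 19.8828.
Social marginal benefit = demand + MEB = 125.122 - 2.620x.
Set SMB = MC: 125.122 - 2.620x = 17.616 + 2.515x → x* = 20.9359.
Between x* and x_m the wedge SMB − MC runs linearly from 0 to MEB(x_m), so the loss is a triangle.
DWL = ½ × 1.0531 × 5.4080 = 2.8476.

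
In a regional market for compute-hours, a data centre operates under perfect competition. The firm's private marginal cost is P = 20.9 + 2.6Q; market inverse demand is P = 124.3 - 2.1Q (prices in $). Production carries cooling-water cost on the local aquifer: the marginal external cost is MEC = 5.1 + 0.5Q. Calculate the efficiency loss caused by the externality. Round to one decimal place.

DWL = $24.9

Market equilibrium (private): 20.9 + 2.6Q = 124.3 - 2.1Q → Q_m = 22.0000.
Social marginal cost = private MC + MEC = 26.0 + 3.1Q.
Set SMC = demand: 26.0 + 3.1Q = 124.3 - 2.1Q → Q* = 18.9038.
Height of the DWL triangle at Q_m is SMC(Q_m) − demand(Q_m) = MEC(Q_m) = 16.1000.
DWL = ½ × 3.0962 × 16.1000 = 24.9244.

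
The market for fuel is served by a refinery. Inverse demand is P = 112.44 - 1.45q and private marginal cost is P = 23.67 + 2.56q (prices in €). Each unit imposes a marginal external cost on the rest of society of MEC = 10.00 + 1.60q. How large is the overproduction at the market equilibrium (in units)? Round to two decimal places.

8.10 units

Market equilibrium (private): 23.67 + 2.56q = 112.44 - 1.45q → q_m = 22.1372.
Social marginal cost = private MC + MEC = 33.67 + 4.16q.
Set SMC = demand: 33.67 + 4.16q = 112.44 - 1.45q → q* = 14.0410.
Gap = |22.1372 − 14.0410| = 8.0962.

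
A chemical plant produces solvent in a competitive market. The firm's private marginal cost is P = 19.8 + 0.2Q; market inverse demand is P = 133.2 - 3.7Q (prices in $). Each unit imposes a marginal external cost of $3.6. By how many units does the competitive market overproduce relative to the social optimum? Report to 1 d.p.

0.9 units

Market equilibrium (private): 19.8 + 0.2Q = 133.2 - 3.7Q → Q_m = 29.0769.
Social marginal cost = private MC + MEC = 23.4 + 0.2Q.
Set SMC = demand: 23.4 + 0.2Q = 133.2 - 3.7Q → Q* = 28.1538.
Gap = |29.0769 − 28.1538| = 0.9231.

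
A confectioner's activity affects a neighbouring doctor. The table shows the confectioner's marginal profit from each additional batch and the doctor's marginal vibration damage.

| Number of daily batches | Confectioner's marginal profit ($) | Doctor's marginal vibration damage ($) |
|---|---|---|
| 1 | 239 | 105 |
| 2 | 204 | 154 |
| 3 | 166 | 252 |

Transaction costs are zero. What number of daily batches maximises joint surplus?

Bargaining reaches the level where marginal profit last exceeds marginal vibration damage.
That holds through level 2 (204 ≥ 154) but not at 3 (166 < 252).

2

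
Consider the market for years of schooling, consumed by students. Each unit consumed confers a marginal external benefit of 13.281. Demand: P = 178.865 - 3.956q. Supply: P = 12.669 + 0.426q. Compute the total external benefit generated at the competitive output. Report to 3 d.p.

503.708

Market equilibrium (private): 12.669 + 0.426q = 178.865 - 3.956q → q_m = 37.9270.
Total external benefit = MEB × q_m = 13.281 × 37.9270 = 503.7085.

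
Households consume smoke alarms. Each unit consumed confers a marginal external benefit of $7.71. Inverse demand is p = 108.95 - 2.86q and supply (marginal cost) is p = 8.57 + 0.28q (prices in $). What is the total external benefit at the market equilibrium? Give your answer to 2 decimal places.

$246.47

Market equilibrium (private): 8.57 + 0.28q = 108.95 - 2.86q → q_m = 31.9682.
Total external benefit = MEB × q_m = 7.71 × 31.9682 = 246.4748.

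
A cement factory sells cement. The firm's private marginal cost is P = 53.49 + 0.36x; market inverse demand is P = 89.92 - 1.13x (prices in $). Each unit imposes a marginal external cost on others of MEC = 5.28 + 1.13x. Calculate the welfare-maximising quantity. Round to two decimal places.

x* = 11.89

Social marginal cost = private MC + MEC = 58.77 + 1.49x.
Set SMC = demand: 58.77 + 1.49x = 89.92 - 1.13x → x* = 11.8893.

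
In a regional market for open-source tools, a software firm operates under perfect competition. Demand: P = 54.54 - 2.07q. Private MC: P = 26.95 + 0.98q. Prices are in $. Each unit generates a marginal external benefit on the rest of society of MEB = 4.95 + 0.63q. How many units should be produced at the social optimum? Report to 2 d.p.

q* = 13.45

Social marginal cost = private MC − MEB = 22.00 + 0.35q.
Set SMC = demand: 22.00 + 0.35q = 54.54 - 2.07q → q* = 13.4463.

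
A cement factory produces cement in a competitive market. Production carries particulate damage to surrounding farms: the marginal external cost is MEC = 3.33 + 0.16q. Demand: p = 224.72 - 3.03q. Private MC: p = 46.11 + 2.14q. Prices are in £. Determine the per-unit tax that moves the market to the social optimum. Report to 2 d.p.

Social marginal cost = private MC + MEC = 49.44 + 2.30q.
Set SMC = demand: 49.44 + 2.30q = 224.72 - 3.03q → q* = 32.8856.
The Pigouvian tax equals MEC at q*: 3.33 + 0.16×32.8856 = 8.5917.

tax = £8.59 per unit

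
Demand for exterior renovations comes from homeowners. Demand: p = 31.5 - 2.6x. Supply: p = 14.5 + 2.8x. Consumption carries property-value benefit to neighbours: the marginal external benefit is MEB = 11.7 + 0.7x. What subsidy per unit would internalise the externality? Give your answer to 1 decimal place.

Social marginal benefit = demand + MEB = 43.2 - 1.9x.
Set SMB = MC: 43.2 - 1.9x = 14.5 + 2.8x → x* = 6.1064.
The Pigouvian subsidy equals MEB at x*: 11.7 + 0.7×6.1064 = 15.9745.

subsidy = 16.0 per unit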